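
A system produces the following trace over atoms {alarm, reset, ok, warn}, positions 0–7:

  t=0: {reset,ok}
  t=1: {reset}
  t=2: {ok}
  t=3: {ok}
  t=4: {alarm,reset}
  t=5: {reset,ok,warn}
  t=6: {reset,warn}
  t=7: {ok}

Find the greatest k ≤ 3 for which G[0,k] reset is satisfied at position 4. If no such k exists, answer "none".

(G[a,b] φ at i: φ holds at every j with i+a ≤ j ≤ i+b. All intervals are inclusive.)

reset must hold from j=4 onward; find where it first fails.
  j=4: holds
  j=5: holds
  j=6: holds
  j=7: fails
Holds on [4,6], so largest k = 2.

2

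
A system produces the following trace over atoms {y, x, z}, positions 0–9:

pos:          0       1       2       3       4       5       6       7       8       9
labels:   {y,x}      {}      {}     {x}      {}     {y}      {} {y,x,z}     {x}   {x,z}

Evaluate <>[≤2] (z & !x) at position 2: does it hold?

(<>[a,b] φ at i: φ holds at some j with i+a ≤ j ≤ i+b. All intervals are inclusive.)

Check (z & !x) at each j in [2,4]:
  j=2: false
  j=3: false
  j=4: false
No position in the window satisfies it → formula fails.

Does not hold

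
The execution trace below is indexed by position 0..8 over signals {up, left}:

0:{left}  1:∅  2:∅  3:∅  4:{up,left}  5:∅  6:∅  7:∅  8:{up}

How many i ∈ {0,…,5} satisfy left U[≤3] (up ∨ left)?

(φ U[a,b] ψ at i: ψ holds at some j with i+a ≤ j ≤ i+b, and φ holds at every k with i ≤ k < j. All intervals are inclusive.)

2

Evaluate at each i in [0,5]:
  i=0: ✓ (rhs at j=0)
  i=1: ✗ (lhs fails at k=1 before rhs at j=4)
  i=2: ✗ (lhs fails at k=2 before rhs at j=4)
  i=3: ✗ (lhs fails at k=3 before rhs at j=4)
  i=4: ✓ (rhs at j=4)
  i=5: ✗ (lhs fails at k=5 before rhs at j=8)
Positions where it holds: {0, 4} → 2.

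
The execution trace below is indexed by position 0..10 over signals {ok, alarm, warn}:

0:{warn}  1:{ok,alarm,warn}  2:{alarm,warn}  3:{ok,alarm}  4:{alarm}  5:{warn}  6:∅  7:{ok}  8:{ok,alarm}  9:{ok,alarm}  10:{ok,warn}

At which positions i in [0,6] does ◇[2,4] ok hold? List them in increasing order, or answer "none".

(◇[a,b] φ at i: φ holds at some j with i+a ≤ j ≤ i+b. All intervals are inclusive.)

Evaluate at each i in [0,6]:
  i=0: ✓ (witness j=3)
  i=1: ✓ (witness j=3)
  i=2: ✗ (none in [4,6])
  i=3: ✓ (witness j=7)
  i=4: ✓ (witness j=7)
  i=5: ✓ (witness j=7)
  i=6: ✓ (witness j=8)

0, 1, 3, 4, 5, 6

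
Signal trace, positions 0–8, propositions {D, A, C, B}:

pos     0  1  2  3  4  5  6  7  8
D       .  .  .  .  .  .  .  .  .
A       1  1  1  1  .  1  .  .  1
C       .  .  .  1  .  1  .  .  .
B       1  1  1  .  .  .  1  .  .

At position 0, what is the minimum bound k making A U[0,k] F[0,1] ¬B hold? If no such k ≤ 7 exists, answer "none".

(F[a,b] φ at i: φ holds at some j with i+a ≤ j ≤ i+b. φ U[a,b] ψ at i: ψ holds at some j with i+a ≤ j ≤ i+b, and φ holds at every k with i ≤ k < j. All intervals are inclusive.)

2

Need earliest j ≥ 0 with F[0,1] ¬B, and A at every k in [0,j-1].
  j=0: rhs fails.
  j=1: rhs fails.
  j=2: rhs holds; lhs holds on [0,1]. k = 2.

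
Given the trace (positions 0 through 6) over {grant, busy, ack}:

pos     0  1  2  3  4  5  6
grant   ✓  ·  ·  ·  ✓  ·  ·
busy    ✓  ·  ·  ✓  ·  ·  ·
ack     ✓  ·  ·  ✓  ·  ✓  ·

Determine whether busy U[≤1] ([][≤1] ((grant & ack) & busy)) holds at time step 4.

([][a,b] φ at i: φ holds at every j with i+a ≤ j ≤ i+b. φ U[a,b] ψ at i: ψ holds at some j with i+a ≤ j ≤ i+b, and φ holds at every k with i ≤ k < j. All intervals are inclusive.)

Need some j in [4,5] with [][≤1] ((grant & ack) & busy), and busy at every k in [4,j-1].
  j=4: [][≤1] ((grant & ack) & busy) — fails at 4.
  j=5: [][≤1] ((grant & ack) & busy) — fails at 5.
No j in the window works → until fails.

Does not hold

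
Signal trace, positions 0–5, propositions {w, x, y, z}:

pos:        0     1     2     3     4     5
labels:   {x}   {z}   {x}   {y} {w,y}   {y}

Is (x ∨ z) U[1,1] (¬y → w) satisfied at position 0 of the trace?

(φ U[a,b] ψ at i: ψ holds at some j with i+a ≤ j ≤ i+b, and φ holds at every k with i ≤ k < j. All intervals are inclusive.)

Need some j in [1,1] with (¬y → w), and (x ∨ z) at every k in [0,j-1].
  j=1: (¬y → w) false.
No j in the window works → until fails.

No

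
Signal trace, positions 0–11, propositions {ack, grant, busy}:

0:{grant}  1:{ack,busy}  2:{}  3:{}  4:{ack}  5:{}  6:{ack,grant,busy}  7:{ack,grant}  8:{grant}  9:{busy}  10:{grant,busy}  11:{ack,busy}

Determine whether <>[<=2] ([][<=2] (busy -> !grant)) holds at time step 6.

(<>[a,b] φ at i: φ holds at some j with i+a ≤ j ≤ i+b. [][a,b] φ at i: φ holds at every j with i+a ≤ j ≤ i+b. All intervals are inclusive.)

Yes

Check [][<=2] (busy -> !grant) at each j in [6,8]:
  j=6: fails at 6
  j=7: holds on [7,9]
  j=8: fails at 10
Found at j=7 → formula holds.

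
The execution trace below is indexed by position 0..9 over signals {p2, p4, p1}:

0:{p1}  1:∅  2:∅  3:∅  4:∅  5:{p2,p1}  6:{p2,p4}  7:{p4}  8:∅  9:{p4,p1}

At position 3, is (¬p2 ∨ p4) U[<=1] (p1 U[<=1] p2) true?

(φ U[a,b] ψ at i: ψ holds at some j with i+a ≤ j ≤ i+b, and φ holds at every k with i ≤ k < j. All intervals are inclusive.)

False

Need some j in [3,4] with (p1 U[<=1] p2), and (¬p2 ∨ p4) at every k in [3,j-1].
  j=3: (p1 U[<=1] p2) — fails.
  j=4: (p1 U[<=1] p2) — fails.
No j in the window works → until fails.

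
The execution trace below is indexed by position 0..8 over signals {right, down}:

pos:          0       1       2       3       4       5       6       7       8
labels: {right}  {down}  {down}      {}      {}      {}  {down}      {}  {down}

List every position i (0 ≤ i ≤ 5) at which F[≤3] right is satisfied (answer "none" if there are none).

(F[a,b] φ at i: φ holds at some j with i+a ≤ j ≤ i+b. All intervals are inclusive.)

Evaluate at each i in [0,5]:
  i=0: ✓ (witness j=0)
  i=1: ✗ (none in [1,4])
  i=2: ✗ (none in [2,5])
  i=3: ✗ (none in [3,6])
  i=4: ✗ (none in [4,7])
  i=5: ✗ (none in [5,8])

0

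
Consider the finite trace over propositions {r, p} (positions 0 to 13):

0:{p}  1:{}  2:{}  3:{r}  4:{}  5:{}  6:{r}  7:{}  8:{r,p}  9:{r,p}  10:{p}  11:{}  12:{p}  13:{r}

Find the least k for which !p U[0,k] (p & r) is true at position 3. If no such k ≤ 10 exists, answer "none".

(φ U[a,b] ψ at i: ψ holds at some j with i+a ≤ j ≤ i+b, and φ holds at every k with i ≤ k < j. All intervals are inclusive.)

5

Need earliest j ≥ 3 with (p & r), and !p at every k in [3,j-1].
  j=3: rhs fails.
  j=4: rhs fails.
  j=5: rhs fails.
  j=6: rhs fails.
  j=7: rhs fails.
  j=8: rhs holds; lhs holds on [3,7]. k = 5.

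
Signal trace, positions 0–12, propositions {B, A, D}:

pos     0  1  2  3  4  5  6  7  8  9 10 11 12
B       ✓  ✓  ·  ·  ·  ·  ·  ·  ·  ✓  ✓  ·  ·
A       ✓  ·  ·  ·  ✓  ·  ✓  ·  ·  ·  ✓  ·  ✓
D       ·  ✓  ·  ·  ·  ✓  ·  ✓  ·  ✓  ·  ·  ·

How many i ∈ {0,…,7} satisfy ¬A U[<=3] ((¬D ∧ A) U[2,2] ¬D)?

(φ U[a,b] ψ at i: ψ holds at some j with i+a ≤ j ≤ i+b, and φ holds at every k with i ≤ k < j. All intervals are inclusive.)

0

Evaluate at each i in [0,7]:
  i=0: ✗ (no rhs in [0,3])
  i=1: ✗ (no rhs in [1,4])
  i=2: ✗ (no rhs in [2,5])
  i=3: ✗ (no rhs in [3,6])
  i=4: ✗ (no rhs in [4,7])
  i=5: ✗ (no rhs in [5,8])
  i=6: ✗ (no rhs in [6,9])
  i=7: ✗ (no rhs in [7,10])
Positions where it holds: {} → 0.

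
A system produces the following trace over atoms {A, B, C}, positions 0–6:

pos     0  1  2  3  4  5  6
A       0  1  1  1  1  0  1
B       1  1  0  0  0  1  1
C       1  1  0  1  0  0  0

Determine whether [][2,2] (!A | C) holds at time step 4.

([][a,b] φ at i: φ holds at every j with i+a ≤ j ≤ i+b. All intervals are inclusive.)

Does not hold

Check (!A | C) at every j in [6,6]:
  j=6: false
Fails at j=6 → formula fails.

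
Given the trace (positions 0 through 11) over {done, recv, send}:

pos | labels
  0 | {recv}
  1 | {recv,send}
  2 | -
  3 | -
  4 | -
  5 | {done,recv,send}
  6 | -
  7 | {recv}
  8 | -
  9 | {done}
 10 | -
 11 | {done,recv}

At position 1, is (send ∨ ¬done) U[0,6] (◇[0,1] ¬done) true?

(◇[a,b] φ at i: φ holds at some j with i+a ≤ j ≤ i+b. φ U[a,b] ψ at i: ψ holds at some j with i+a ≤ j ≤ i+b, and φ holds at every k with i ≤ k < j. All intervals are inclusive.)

Need some j in [1,7] with ◇[0,1] ¬done, and (send ∨ ¬done) at every k in [1,j-1].
  j=1: ◇[0,1] ¬done holds; no prefix to check → satisfied.

Holds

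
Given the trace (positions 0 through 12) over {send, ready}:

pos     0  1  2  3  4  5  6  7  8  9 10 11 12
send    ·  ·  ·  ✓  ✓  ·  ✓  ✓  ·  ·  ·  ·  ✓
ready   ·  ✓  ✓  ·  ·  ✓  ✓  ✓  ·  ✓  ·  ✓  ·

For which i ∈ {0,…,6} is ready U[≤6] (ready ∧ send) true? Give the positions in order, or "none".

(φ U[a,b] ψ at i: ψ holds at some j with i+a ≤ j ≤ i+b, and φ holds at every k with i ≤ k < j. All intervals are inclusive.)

5, 6

Evaluate at each i in [0,6]:
  i=0: ✗ (lhs fails at k=0 before rhs at j=6)
  i=1: ✗ (lhs fails at k=3 before rhs at j=6)
  i=2: ✗ (lhs fails at k=3 before rhs at j=6)
  i=3: ✗ (lhs fails at k=3 before rhs at j=6)
  i=4: ✗ (lhs fails at k=4 before rhs at j=6)
  i=5: ✓ (rhs at j=6; lhs holds on [5,5])
  i=6: ✓ (rhs at j=6)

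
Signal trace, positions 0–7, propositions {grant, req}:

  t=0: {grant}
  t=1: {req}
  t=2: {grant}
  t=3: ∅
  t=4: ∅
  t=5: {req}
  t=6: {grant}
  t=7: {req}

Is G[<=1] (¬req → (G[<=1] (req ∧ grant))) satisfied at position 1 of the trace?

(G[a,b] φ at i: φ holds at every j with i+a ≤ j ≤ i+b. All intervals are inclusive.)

False

Check (¬req → (G[<=1] (req ∧ grant))) at every j in [1,2]:
  j=1: antecedent false → ✓
  j=2: antecedent true; consequent fails at 2 → ✗
Fails at j=2 → formula fails.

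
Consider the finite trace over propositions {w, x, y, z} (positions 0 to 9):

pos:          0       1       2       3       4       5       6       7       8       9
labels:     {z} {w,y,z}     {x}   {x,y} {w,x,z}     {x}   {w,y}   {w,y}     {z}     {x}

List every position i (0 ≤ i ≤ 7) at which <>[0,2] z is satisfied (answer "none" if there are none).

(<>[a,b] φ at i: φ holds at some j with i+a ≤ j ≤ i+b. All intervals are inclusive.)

0, 1, 2, 3, 4, 6, 7

Evaluate at each i in [0,7]:
  i=0: ✓ (witness j=0)
  i=1: ✓ (witness j=1)
  i=2: ✓ (witness j=4)
  i=3: ✓ (witness j=4)
  i=4: ✓ (witness j=4)
  i=5: ✗ (none in [5,7])
  i=6: ✓ (witness j=8)
  i=7: ✓ (witness j=8)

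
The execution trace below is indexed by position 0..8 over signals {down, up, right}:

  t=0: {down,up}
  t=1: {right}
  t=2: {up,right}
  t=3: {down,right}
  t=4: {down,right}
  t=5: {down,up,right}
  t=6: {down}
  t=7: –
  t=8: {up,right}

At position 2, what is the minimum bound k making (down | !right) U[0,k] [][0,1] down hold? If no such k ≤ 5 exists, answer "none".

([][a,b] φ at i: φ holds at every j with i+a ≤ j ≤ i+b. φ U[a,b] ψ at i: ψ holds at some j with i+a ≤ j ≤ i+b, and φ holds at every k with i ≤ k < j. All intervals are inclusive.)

none

Need earliest j ≥ 2 with [][0,1] down, and (down | !right) at every k in [2,j-1].
  j=2: rhs fails.
  j=3: rhs holds but lhs fails at k=2.
  j=4: rhs holds but lhs fails at k=2.
  j=5: rhs holds but lhs fails at k=2.
  j=6: rhs fails.
  j=7: rhs fails.
No witness within the range → none.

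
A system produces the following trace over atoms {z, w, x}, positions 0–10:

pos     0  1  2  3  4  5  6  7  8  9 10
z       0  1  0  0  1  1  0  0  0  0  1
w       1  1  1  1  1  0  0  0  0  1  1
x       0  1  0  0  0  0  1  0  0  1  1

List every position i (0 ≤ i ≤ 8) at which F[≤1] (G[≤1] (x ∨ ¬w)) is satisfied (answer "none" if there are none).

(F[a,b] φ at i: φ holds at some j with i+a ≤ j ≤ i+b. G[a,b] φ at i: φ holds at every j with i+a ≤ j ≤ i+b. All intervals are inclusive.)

4, 5, 6, 7, 8

Evaluate at each i in [0,8]:
  i=0: ✗ (none in [0,1])
  i=1: ✗ (none in [1,2])
  i=2: ✗ (none in [2,3])
  i=3: ✗ (none in [3,4])
  i=4: ✓ (witness j=5)
  i=5: ✓ (witness j=5)
  i=6: ✓ (witness j=6)
  i=7: ✓ (witness j=7)
  i=8: ✓ (witness j=8)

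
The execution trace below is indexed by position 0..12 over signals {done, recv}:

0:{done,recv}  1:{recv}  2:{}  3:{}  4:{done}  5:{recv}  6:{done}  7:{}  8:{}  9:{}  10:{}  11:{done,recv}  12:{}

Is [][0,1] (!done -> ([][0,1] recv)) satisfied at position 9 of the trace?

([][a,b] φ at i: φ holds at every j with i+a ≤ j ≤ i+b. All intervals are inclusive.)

False

Check (!done -> ([][0,1] recv)) at every j in [9,10]:
  j=9: antecedent true; consequent fails at 9 → ✗
  j=10: antecedent true; consequent fails at 10 → ✗
Fails at j=9 → formula fails.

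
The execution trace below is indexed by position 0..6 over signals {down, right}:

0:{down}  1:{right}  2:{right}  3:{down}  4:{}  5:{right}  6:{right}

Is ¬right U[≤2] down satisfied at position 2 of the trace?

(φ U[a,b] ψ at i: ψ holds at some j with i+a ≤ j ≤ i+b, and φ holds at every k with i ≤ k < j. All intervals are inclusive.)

Need some j in [2,4] with down, and ¬right at every k in [2,j-1].
  j=2: down false.
  j=3: down holds, but ¬right fails at k=2 → not this j.
  j=4: down false.
No j in the window works → until fails.

Does not hold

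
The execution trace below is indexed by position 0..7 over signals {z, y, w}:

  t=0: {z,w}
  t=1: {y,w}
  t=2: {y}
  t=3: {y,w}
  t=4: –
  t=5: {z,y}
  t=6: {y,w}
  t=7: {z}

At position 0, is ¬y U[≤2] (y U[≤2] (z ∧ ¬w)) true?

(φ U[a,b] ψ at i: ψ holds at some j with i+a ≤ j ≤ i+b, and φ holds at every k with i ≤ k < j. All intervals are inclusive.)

False

Need some j in [0,2] with (y U[≤2] (z ∧ ¬w)), and ¬y at every k in [0,j-1].
  j=0: (y U[≤2] (z ∧ ¬w)) — fails.
  j=1: (y U[≤2] (z ∧ ¬w)) — fails.
  j=2: (y U[≤2] (z ∧ ¬w)) — fails.
No j in the window works → until fails.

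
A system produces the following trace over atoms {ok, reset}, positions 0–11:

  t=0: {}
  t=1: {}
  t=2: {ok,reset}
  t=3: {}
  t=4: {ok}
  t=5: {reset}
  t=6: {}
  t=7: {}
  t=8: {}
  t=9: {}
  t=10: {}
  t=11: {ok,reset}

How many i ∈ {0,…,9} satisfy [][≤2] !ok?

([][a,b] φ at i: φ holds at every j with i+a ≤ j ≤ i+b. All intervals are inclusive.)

4

Evaluate at each i in [0,9]:
  i=0: ✗ (fails at j=2)
  i=1: ✗ (fails at j=2)
  i=2: ✗ (fails at j=2)
  i=3: ✗ (fails at j=4)
  i=4: ✗ (fails at j=4)
  i=5: ✓ (all of [5,7])
  i=6: ✓ (all of [6,8])
  i=7: ✓ (all of [7,9])
  i=8: ✓ (all of [8,10])
  i=9: ✗ (fails at j=11)
Positions where it holds: {5, 6, 7, 8} → 4.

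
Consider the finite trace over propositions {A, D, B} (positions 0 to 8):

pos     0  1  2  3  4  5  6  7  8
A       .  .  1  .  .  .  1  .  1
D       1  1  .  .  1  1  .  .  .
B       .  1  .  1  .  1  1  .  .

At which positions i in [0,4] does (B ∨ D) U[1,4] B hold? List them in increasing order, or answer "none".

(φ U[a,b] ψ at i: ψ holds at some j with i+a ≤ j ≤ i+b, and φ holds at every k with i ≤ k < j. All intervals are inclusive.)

Evaluate at each i in [0,4]:
  i=0: ✓ (rhs at j=1; lhs holds on [0,0])
  i=1: ✗ (lhs fails at k=2 before rhs at j=3)
  i=2: ✗ (lhs fails at k=2 before rhs at j=3)
  i=3: ✓ (rhs at j=5; lhs holds on [3,4])
  i=4: ✓ (rhs at j=5; lhs holds on [4,4])

0, 3, 4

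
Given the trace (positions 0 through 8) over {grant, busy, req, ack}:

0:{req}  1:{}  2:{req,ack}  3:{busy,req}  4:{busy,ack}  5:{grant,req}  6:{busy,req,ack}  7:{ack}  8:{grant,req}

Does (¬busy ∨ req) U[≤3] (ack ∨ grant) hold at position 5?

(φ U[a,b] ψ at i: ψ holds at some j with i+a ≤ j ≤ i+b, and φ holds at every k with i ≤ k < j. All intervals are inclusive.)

True

Need some j in [5,8] with (ack ∨ grant), and (¬busy ∨ req) at every k in [5,j-1].
  j=5: (ack ∨ grant) holds; no prefix to check → satisfied.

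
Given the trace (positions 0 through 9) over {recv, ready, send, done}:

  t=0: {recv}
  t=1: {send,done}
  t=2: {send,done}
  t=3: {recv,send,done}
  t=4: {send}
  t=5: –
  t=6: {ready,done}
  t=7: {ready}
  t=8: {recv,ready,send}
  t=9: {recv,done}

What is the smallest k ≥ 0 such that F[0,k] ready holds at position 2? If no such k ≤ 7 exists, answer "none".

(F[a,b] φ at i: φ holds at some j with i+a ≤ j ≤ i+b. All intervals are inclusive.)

4

Scan j = 2,3,… for ready:
  j=2: fails
  j=3: fails
  j=4: fails
  j=5: fails
  j=6: holds
First hit at j=6, so smallest k = 6-2 = 4.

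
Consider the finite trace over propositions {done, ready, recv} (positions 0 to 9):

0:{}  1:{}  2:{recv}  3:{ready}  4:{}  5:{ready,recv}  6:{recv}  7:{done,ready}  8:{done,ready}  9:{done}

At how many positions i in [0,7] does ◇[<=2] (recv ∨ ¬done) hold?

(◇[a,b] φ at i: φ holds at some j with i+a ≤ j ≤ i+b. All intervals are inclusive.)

Evaluate at each i in [0,7]:
  i=0: ✓ (witness j=0)
  i=1: ✓ (witness j=1)
  i=2: ✓ (witness j=2)
  i=3: ✓ (witness j=3)
  i=4: ✓ (witness j=4)
  i=5: ✓ (witness j=5)
  i=6: ✓ (witness j=6)
  i=7: ✗ (none in [7,9])
Positions where it holds: {0, 1, 2, 3, 4, 5, 6} → 7.

7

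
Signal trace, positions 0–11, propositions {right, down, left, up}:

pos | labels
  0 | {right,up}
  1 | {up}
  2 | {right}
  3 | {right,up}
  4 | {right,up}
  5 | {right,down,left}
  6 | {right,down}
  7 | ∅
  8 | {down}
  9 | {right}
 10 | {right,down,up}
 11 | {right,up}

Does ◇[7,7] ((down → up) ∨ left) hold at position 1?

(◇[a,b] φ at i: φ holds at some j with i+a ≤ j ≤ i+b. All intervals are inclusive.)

Check ((down → up) ∨ left) at each j in [8,8]:
  j=8: false
No position in the window satisfies it → formula fails.

False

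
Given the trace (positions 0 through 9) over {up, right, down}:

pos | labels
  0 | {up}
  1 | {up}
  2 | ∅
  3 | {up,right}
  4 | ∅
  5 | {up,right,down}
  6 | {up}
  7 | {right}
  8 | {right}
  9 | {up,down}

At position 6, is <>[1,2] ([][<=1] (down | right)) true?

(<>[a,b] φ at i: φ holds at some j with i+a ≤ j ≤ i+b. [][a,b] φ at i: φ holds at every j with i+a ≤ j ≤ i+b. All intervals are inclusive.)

Yes

Check [][<=1] (down | right) at each j in [7,8]:
  j=7: holds on [7,8]
  j=8: holds on [8,9]
Found at j=7 → formula holds.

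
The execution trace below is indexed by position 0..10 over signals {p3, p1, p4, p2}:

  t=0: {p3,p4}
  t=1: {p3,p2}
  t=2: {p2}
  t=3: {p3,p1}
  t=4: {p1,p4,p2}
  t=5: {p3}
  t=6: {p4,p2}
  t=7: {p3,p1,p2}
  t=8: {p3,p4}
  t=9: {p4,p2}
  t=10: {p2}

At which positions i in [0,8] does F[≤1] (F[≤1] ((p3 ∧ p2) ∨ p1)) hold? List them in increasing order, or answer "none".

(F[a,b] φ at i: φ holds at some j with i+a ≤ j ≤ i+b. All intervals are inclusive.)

Evaluate at each i in [0,8]:
  i=0: ✓ (witness j=0)
  i=1: ✓ (witness j=1)
  i=2: ✓ (witness j=2)
  i=3: ✓ (witness j=3)
  i=4: ✓ (witness j=4)
  i=5: ✓ (witness j=6)
  i=6: ✓ (witness j=6)
  i=7: ✓ (witness j=7)
  i=8: ✗ (none in [8,9])

0, 1, 2, 3, 4, 5, 6, 7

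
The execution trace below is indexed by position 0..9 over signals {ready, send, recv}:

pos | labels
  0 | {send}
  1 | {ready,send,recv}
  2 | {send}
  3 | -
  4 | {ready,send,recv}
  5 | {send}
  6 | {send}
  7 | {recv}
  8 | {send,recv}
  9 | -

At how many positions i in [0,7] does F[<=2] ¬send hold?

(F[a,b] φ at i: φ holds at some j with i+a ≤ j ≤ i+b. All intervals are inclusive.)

Evaluate at each i in [0,7]:
  i=0: ✗ (none in [0,2])
  i=1: ✓ (witness j=3)
  i=2: ✓ (witness j=3)
  i=3: ✓ (witness j=3)
  i=4: ✗ (none in [4,6])
  i=5: ✓ (witness j=7)
  i=6: ✓ (witness j=7)
  i=7: ✓ (witness j=7)
Positions where it holds: {1, 2, 3, 5, 6, 7} → 6.

6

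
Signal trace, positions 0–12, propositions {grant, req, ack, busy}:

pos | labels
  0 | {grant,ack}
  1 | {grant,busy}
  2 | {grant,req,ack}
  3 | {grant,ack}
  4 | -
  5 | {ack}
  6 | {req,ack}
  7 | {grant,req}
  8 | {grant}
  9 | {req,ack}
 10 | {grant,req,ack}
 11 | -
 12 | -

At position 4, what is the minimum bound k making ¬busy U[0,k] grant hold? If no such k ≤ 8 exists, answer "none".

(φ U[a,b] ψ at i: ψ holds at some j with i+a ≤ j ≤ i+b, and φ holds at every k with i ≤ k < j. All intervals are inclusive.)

Need earliest j ≥ 4 with grant, and ¬busy at every k in [4,j-1].
  j=4: rhs fails.
  j=5: rhs fails.
  j=6: rhs fails.
  j=7: rhs holds; lhs holds on [4,6]. k = 3.

3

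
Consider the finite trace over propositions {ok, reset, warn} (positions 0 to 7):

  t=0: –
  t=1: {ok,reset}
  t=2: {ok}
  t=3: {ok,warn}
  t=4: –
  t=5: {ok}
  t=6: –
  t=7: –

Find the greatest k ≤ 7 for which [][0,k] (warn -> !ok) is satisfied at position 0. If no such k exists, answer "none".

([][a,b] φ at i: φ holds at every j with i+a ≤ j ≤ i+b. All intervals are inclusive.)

(warn -> !ok) must hold from j=0 onward; find where it first fails.
  j=0: holds
  j=1: holds
  j=2: holds
  j=3: fails
Holds on [0,2], so largest k = 2.

2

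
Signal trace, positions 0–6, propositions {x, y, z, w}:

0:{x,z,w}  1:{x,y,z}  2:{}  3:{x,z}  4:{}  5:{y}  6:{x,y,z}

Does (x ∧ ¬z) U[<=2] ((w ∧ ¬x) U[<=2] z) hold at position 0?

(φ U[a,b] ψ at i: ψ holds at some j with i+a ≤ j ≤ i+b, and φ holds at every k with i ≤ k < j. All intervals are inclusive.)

Need some j in [0,2] with ((w ∧ ¬x) U[<=2] z), and (x ∧ ¬z) at every k in [0,j-1].
  j=0: ((w ∧ ¬x) U[<=2] z) holds; no prefix to check → satisfied.

True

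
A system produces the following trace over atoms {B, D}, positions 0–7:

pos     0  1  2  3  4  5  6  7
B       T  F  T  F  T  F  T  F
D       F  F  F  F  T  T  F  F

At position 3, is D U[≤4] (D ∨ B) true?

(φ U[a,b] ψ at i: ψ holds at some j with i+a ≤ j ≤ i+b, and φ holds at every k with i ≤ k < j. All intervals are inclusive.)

Need some j in [3,7] with (D ∨ B), and D at every k in [3,j-1].
  j=3: (D ∨ B) false.
  j=4: (D ∨ B) holds, but D fails at k=3 → not this j.
  j=5: (D ∨ B) holds, but D fails at k=3 → not this j.
  j=6: (D ∨ B) holds, but D fails at k=3 → not this j.
  j=7: (D ∨ B) false.
No j in the window works → until fails.

False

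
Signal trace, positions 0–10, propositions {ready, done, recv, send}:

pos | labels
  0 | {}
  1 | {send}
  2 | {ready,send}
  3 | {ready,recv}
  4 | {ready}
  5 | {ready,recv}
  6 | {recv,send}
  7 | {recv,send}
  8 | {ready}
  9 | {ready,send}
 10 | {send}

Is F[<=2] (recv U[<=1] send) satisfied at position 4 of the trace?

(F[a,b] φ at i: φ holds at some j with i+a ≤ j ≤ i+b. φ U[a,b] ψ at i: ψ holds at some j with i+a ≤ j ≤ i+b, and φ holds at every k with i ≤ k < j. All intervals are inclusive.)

Yes

Check (recv U[<=1] send) at each j in [4,6]:
  j=4: fails
  j=5: holds
  j=6: holds
Found at j=5 → formula holds.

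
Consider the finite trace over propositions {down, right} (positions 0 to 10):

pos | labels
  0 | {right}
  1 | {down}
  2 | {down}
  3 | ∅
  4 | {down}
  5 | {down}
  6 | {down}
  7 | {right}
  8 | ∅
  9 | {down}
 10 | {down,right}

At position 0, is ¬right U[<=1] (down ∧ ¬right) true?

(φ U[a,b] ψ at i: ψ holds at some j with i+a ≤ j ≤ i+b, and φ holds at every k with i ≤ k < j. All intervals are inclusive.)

Does not hold

Need some j in [0,1] with (down ∧ ¬right), and ¬right at every k in [0,j-1].
  j=0: (down ∧ ¬right) false.
  j=1: (down ∧ ¬right) holds, but ¬right fails at k=0 → not this j.
No j in the window works → until fails.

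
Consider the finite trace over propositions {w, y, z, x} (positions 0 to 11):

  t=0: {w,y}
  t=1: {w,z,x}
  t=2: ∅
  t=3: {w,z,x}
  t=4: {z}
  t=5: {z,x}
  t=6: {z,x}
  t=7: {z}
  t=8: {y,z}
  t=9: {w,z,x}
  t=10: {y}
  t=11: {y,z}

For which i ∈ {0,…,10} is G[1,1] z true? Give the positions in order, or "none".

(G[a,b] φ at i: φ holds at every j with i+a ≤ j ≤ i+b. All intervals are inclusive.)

0, 2, 3, 4, 5, 6, 7, 8, 10

Evaluate at each i in [0,10]:
  i=0: ✓ (all of [1,1])
  i=1: ✗ (fails at j=2)
  i=2: ✓ (all of [3,3])
  i=3: ✓ (all of [4,4])
  i=4: ✓ (all of [5,5])
  i=5: ✓ (all of [6,6])
  i=6: ✓ (all of [7,7])
  i=7: ✓ (all of [8,8])
  i=8: ✓ (all of [9,9])
  i=9: ✗ (fails at j=10)
  i=10: ✓ (all of [11,11])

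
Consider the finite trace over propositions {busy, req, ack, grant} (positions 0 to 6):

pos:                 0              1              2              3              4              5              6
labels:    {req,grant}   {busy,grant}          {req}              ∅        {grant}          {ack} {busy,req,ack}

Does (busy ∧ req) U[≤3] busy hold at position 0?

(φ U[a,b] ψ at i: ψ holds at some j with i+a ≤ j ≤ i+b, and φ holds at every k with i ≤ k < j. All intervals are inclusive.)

False

Need some j in [0,3] with busy, and (busy ∧ req) at every k in [0,j-1].
  j=0: busy false.
  j=1: busy holds, but (busy ∧ req) fails at k=0 → not this j.
  j=2: busy false.
  j=3: busy false.
No j in the window works → until fails.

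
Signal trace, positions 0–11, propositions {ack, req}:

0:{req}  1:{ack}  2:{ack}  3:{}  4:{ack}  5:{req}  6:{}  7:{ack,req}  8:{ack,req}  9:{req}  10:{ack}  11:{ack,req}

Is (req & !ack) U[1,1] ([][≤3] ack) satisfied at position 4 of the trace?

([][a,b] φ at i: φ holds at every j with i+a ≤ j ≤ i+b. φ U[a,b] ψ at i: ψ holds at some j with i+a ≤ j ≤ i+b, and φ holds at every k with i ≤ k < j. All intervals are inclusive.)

No

Need some j in [5,5] with [][≤3] ack, and (req & !ack) at every k in [4,j-1].
  j=5: [][≤3] ack — fails at 5.
No j in the window works → until fails.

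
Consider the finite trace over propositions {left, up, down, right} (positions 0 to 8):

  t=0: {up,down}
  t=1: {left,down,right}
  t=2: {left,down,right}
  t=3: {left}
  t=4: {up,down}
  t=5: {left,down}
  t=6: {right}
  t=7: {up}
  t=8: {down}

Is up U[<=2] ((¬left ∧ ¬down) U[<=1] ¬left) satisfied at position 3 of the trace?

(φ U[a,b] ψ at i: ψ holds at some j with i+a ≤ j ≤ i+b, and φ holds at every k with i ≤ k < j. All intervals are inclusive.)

Need some j in [3,5] with ((¬left ∧ ¬down) U[<=1] ¬left), and up at every k in [3,j-1].
  j=3: ((¬left ∧ ¬down) U[<=1] ¬left) — fails.
  j=4: ((¬left ∧ ¬down) U[<=1] ¬left) holds, but up fails at k=3 → not this j.
  j=5: ((¬left ∧ ¬down) U[<=1] ¬left) — fails.
No j in the window works → until fails.

False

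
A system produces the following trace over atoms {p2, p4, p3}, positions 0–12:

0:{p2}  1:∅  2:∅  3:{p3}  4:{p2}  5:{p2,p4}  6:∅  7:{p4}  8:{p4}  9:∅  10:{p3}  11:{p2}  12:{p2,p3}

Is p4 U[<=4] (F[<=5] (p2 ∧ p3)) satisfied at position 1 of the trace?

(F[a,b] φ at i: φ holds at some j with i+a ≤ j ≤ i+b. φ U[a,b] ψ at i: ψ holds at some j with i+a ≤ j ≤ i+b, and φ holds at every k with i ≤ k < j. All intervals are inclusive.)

No

Need some j in [1,5] with F[<=5] (p2 ∧ p3), and p4 at every k in [1,j-1].
  j=1: F[<=5] (p2 ∧ p3) — fails (none in [1,6]).
  j=2: F[<=5] (p2 ∧ p3) — fails (none in [2,7]).
  j=3: F[<=5] (p2 ∧ p3) — fails (none in [3,8]).
  j=4: F[<=5] (p2 ∧ p3) — fails (none in [4,9]).
  j=5: F[<=5] (p2 ∧ p3) — fails (none in [5,10]).
No j in the window works → until fails.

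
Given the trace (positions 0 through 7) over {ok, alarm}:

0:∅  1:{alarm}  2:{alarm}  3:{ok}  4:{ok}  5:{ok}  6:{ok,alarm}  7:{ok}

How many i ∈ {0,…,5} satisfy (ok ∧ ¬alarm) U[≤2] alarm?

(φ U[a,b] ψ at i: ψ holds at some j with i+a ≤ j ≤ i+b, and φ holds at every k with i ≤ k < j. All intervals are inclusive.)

Evaluate at each i in [0,5]:
  i=0: ✗ (lhs fails at k=0 before rhs at j=1)
  i=1: ✓ (rhs at j=1)
  i=2: ✓ (rhs at j=2)
  i=3: ✗ (no rhs in [3,5])
  i=4: ✓ (rhs at j=6; lhs holds on [4,5])
  i=5: ✓ (rhs at j=6; lhs holds on [5,5])
Positions where it holds: {1, 2, 4, 5} → 4.

4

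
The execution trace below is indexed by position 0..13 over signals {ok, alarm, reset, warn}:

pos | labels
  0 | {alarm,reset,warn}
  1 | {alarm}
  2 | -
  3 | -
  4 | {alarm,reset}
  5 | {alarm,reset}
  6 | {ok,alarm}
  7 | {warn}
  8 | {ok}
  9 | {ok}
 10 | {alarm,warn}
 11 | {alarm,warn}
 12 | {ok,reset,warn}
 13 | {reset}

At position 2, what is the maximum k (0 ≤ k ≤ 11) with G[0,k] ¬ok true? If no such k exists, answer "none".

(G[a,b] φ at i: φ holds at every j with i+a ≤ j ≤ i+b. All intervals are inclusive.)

3

¬ok must hold from j=2 onward; find where it first fails.
  j=2: holds
  j=3: holds
  j=4: holds
  j=5: holds
  j=6: fails
Holds on [2,5], so largest k = 3.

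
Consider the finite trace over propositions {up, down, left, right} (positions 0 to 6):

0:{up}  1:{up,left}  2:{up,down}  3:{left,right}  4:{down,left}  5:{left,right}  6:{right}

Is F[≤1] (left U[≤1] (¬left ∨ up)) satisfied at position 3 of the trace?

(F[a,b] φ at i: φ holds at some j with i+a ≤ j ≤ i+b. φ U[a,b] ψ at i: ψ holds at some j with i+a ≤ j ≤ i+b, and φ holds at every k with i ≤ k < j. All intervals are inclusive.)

Check (left U[≤1] (¬left ∨ up)) at each j in [3,4]:
  j=3: fails
  j=4: fails
No position in the window satisfies it → formula fails.

No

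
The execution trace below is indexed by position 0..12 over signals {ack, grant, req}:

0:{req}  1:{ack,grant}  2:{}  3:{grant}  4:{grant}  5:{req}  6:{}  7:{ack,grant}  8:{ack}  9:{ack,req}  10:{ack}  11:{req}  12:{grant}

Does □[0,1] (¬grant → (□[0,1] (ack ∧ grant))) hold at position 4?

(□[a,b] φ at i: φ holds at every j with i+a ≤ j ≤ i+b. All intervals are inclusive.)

Check (¬grant → (□[0,1] (ack ∧ grant))) at every j in [4,5]:
  j=4: antecedent false → ✓
  j=5: antecedent true; consequent fails at 5 → ✗
Fails at j=5 → formula fails.

No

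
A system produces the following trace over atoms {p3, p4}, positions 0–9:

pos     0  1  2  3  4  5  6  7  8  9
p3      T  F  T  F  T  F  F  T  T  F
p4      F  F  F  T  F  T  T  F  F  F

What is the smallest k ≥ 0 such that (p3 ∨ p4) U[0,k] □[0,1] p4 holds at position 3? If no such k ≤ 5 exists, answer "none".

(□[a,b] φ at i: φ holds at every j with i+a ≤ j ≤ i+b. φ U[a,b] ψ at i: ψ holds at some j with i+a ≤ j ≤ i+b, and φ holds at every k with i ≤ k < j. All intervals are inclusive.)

2

Need earliest j ≥ 3 with □[0,1] p4, and (p3 ∨ p4) at every k in [3,j-1].
  j=3: rhs fails.
  j=4: rhs fails.
  j=5: rhs holds; lhs holds on [3,4]. k = 2.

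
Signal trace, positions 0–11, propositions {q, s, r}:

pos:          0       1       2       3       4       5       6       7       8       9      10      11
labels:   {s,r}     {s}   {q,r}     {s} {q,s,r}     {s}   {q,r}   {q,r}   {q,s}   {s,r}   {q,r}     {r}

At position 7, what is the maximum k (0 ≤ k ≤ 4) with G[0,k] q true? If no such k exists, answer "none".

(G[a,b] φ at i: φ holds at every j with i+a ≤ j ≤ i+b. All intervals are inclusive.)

q must hold from j=7 onward; find where it first fails.
  j=7: holds
  j=8: holds
  j=9: fails
Holds on [7,8], so largest k = 1.

1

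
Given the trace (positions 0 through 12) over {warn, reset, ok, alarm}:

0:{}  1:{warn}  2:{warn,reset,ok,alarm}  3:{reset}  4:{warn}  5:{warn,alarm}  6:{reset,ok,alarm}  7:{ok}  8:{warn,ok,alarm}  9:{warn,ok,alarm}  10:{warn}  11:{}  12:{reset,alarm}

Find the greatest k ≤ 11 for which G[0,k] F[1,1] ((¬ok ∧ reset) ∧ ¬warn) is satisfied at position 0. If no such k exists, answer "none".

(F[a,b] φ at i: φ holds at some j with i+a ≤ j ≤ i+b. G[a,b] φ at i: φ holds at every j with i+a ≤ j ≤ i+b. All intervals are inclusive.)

F[1,1] ((¬ok ∧ reset) ∧ ¬warn) must hold from j=0 onward; find where it first fails.
  j=0: fails → no k works.

none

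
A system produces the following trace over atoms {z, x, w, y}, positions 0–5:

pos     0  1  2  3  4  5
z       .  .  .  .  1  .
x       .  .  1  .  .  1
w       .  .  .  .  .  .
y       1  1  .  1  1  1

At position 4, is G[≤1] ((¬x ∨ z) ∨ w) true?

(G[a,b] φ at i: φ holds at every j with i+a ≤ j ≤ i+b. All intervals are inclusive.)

False

Check ((¬x ∨ z) ∨ w) at every j in [4,5]:
  j=4: true
  j=5: false
Fails at j=5 → formula fails.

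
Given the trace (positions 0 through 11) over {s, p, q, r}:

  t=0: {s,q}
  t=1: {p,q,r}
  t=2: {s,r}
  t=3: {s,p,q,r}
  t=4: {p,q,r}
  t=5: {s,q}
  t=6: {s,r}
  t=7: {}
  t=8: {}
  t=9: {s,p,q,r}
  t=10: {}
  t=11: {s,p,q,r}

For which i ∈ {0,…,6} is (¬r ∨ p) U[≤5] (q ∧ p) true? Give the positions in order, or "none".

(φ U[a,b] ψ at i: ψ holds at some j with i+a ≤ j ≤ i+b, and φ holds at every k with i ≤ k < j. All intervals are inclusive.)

0, 1, 3, 4

Evaluate at each i in [0,6]:
  i=0: ✓ (rhs at j=1; lhs holds on [0,0])
  i=1: ✓ (rhs at j=1)
  i=2: ✗ (lhs fails at k=2 before rhs at j=3)
  i=3: ✓ (rhs at j=3)
  i=4: ✓ (rhs at j=4)
  i=5: ✗ (lhs fails at k=6 before rhs at j=9)
  i=6: ✗ (lhs fails at k=6 before rhs at j=9)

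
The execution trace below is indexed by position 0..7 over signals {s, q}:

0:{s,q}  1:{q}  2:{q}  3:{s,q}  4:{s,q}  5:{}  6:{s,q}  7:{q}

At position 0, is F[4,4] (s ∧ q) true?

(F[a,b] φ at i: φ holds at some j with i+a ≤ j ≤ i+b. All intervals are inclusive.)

Yes

Check (s ∧ q) at each j in [4,4]:
  j=4: true
Found at j=4 → formula holds.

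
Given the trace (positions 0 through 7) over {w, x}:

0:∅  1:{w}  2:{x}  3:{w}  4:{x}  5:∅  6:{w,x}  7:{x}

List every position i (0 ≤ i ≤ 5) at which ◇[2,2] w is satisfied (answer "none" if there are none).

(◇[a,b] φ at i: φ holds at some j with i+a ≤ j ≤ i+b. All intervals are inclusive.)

1, 4

Evaluate at each i in [0,5]:
  i=0: ✗ (none in [2,2])
  i=1: ✓ (witness j=3)
  i=2: ✗ (none in [4,4])
  i=3: ✗ (none in [5,5])
  i=4: ✓ (witness j=6)
  i=5: ✗ (none in [7,7])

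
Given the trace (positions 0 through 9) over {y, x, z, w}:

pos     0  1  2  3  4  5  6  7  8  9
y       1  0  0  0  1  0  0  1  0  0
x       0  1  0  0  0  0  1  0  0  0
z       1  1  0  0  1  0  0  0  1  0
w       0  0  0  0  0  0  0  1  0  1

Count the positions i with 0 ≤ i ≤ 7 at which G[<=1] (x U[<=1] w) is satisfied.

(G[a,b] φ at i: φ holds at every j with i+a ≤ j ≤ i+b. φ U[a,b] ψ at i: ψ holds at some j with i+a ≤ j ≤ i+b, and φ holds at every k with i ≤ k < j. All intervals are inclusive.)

Evaluate at each i in [0,7]:
  i=0: ✗ (fails at j=0)
  i=1: ✗ (fails at j=1)
  i=2: ✗ (fails at j=2)
  i=3: ✗ (fails at j=3)
  i=4: ✗ (fails at j=4)
  i=5: ✗ (fails at j=5)
  i=6: ✓ (all of [6,7])
  i=7: ✗ (fails at j=8)
Positions where it holds: {6} → 1.

1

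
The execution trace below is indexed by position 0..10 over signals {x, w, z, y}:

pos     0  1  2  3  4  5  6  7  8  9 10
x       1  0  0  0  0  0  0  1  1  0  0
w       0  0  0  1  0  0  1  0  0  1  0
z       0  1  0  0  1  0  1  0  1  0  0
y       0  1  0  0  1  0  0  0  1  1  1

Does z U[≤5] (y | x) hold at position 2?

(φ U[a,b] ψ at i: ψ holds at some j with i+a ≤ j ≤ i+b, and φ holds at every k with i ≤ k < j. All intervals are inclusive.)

Need some j in [2,7] with (y | x), and z at every k in [2,j-1].
  j=2: (y | x) false.
  j=3: (y | x) false.
  j=4: (y | x) holds, but z fails at k=2 → not this j.
  j=5: (y | x) false.
  j=6: (y | x) false.
  j=7: (y | x) holds, but z fails at k=2 → not this j.
No j in the window works → until fails.

Does not hold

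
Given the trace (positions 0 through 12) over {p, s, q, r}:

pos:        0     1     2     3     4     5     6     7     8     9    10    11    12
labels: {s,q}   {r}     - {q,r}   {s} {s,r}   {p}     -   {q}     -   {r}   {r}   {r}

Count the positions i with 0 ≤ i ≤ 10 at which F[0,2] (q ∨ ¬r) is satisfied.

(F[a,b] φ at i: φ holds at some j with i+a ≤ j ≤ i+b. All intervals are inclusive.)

Evaluate at each i in [0,10]:
  i=0: ✓ (witness j=0)
  i=1: ✓ (witness j=2)
  i=2: ✓ (witness j=2)
  i=3: ✓ (witness j=3)
  i=4: ✓ (witness j=4)
  i=5: ✓ (witness j=6)
  i=6: ✓ (witness j=6)
  i=7: ✓ (witness j=7)
  i=8: ✓ (witness j=8)
  i=9: ✓ (witness j=9)
  i=10: ✗ (none in [10,12])
Positions where it holds: {0, 1, 2, 3, 4, 5, 6, 7, 8, 9} → 10.

10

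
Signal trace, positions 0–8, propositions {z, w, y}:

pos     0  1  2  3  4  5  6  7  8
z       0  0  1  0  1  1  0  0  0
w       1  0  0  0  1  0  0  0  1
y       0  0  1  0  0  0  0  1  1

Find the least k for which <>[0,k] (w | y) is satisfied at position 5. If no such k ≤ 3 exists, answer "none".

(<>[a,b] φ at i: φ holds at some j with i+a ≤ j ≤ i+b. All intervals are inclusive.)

Scan j = 5,6,… for (w | y):
  j=5: fails
  j=6: fails
  j=7: holds
First hit at j=7, so smallest k = 7-5 = 2.

2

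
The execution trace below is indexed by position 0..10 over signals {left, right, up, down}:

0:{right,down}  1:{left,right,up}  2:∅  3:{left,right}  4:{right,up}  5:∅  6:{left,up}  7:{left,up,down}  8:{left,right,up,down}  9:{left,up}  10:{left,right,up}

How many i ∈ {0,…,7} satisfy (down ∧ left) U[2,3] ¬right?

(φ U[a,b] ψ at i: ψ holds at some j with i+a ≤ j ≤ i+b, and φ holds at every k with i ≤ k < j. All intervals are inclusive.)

Evaluate at each i in [0,7]:
  i=0: ✗ (lhs fails at k=0 before rhs at j=2)
  i=1: ✗ (no rhs in [3,4])
  i=2: ✗ (lhs fails at k=2 before rhs at j=5)
  i=3: ✗ (lhs fails at k=3 before rhs at j=5)
  i=4: ✗ (lhs fails at k=4 before rhs at j=6)
  i=5: ✗ (lhs fails at k=5 before rhs at j=7)
  i=6: ✗ (lhs fails at k=6 before rhs at j=9)
  i=7: ✓ (rhs at j=9; lhs holds on [7,8])
Positions where it holds: {7} → 1.

1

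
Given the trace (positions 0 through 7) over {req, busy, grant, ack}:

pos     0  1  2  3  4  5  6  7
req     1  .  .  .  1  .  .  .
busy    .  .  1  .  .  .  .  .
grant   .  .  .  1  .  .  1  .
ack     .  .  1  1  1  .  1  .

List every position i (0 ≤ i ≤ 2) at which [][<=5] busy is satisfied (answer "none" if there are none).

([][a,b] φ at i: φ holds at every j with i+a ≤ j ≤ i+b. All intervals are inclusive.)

Evaluate at each i in [0,2]:
  i=0: ✗ (fails at j=0)
  i=1: ✗ (fails at j=1)
  i=2: ✗ (fails at j=3)

none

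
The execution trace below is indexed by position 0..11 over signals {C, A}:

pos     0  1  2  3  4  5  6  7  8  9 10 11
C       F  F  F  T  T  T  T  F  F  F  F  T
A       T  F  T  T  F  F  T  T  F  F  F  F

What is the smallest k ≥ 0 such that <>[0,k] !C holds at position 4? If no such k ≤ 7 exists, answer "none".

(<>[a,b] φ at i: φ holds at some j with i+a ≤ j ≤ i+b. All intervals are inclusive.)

3

Scan j = 4,5,… for !C:
  j=4: fails
  j=5: fails
  j=6: fails
  j=7: holds
First hit at j=7, so smallest k = 7-4 = 3.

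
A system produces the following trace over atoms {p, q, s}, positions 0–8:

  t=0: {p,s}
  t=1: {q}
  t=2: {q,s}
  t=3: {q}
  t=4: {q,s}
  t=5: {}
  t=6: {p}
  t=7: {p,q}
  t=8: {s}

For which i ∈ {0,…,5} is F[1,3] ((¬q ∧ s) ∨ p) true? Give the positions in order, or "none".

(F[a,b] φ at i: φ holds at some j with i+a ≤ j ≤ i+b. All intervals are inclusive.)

3, 4, 5

Evaluate at each i in [0,5]:
  i=0: ✗ (none in [1,3])
  i=1: ✗ (none in [2,4])
  i=2: ✗ (none in [3,5])
  i=3: ✓ (witness j=6)
  i=4: ✓ (witness j=6)
  i=5: ✓ (witness j=6)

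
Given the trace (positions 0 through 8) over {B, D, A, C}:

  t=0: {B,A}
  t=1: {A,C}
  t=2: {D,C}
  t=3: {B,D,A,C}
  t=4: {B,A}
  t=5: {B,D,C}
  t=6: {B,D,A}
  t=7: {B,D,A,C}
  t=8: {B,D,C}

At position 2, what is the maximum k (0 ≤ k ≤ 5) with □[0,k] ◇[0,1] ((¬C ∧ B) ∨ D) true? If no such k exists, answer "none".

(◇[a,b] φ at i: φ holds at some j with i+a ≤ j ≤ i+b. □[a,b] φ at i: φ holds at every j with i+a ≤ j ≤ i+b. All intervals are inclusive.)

5

◇[0,1] ((¬C ∧ B) ∨ D) must hold from j=2 onward; find where it first fails.
  j=2: holds
  j=3: holds
  j=4: holds
  j=5: holds
  j=6: holds
  j=7: holds
Holds through j=7; largest k = 5.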